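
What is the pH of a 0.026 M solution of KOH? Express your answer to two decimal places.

pH = 12.41

KOH is a strong base; [OH-] = 0.026 M.
pOH = -log(0.026) = 1.59
pH = 14.00 - 1.59 = 12.41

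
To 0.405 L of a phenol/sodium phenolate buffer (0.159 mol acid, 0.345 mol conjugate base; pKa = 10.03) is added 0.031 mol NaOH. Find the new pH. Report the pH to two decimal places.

pH = 10.50

OH- converts C6H5OH to C6H5O-: C6H5OH → 0.128 mol, C6H5O- → 0.376 mol.
Henderson–Hasselbalch with mole ratio 0.376/0.128: pH = 10.03 + (+0.468)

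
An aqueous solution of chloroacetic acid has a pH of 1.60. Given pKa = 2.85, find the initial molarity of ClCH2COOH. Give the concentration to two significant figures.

[H+] = 10^(-1.60) = 2.51 × 10^-2 M = x
Ka = 10^(−2.85) = 1.41 × 10^-3
Ka = x²/(C₀ − x) ⇒ C₀ = x + x²/Ka
C₀ = 2.51 × 10^-2 + (2.51 × 10^-2)²/(1.41 × 10^-3) = 4.72 × 10^-1 M

C₀ = 4.7 × 10^-1 M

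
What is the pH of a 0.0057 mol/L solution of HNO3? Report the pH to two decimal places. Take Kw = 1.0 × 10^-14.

pH = 2.24

HNO3 is a strong acid and dissociates completely, so [H+] = 0.0057 M.
pH = -log(0.0057) = 2.24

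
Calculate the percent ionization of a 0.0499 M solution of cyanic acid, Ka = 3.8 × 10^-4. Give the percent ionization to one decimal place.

8.4%

HOCN ⇌ OCN- + H+; let x = [H+] at equilibrium.
Ka = x²/(C₀ − x); solving the quadratic gives x = 4.17 × 10^-3 M.
% ionization = x/C₀ × 100% = 4.17 × 10^-3/0.0499 × 100% = 8.4%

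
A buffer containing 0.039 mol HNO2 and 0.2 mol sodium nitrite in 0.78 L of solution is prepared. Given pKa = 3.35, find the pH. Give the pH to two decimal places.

pH = 4.06

Using pH = pKa + log([base]/[acid]) with [base]/[acid] = 0.2/0.039:
pH = 3.35 + (+0.710) = 4.06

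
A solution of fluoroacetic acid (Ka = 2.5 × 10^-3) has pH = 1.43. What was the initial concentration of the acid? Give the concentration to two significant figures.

[H+] = 10^(-1.43) = 3.72 × 10^-2 M = x
Ka = x²/(C₀ − x) ⇒ C₀ = x + x²/Ka
C₀ = 3.72 × 10^-2 + (3.72 × 10^-2)²/(2.5 × 10^-3) = 5.91 × 10^-1 M

C₀ = 5.9 × 10^-1 M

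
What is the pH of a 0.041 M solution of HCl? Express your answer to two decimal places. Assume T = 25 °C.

HCl is a strong acid and dissociates completely, so [H+] = 0.041 M.
pH = -log(0.041) = 1.39

pH = 1.39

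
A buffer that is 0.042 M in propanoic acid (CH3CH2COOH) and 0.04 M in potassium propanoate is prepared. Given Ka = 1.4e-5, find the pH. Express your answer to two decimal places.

pH = 4.83

pKa = −log(1.4 × 10^-5) = 4.854
Using pH = pKa + log([base]/[acid]) with [base]/[acid] = 0.04/0.042:
pH = 4.854 + (-0.021) = 4.83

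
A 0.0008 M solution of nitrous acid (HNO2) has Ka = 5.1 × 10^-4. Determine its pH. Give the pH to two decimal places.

HNO2 ⇌ NO2- + H+
Ka = [H+]²/(0.0008 − [H+]) = 5.1 × 10^-4
The 5% rule fails; solving [H+]² + Ka·[H+] − Ka·C₀ = 0 exactly:
[H+] = [−0.00051 + √(0.00051² + 1.63e-06)]/2 = 4.33 × 10^-4 M
pH = −log[H+] = −log(4.33 × 10^-4) = 3.36

pH = 3.36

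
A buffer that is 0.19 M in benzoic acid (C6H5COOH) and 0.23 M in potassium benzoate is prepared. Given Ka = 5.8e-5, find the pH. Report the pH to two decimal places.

pKa = −log(5.8 × 10^-5) = 4.237
Using pH = pKa + log([base]/[acid]) with [base]/[acid] = 0.23/0.19:
pH = 4.237 + (+0.083) = 4.32

pH = 4.32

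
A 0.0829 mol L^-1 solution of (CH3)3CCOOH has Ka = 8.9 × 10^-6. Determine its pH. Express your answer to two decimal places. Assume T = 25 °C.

pH = 3.07

(CH3)3CCOOH ⇌ (CH3)3CCOO- + H+
From the ICE table, Ka = x²/(0.0829 − x) = 8.9 × 10^-6.
Neglecting x in the denominator: x = √(8.9 × 10^-6 × 0.0829) = 8.59 × 10^-4 M
Check: 1% ionized — well under 5%, approximation valid.
pH = −log(8.59 × 10^-4) = 3.07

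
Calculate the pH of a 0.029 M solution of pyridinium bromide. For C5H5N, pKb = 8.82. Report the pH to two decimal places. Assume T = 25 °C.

pH = 3.36

C5H5NH+ is the conjugate acid of the weak base C5H5N.
Kb = 10^(−8.82) = 1.51 × 10^-9
Ka = Kw/Kb = 1.0×10^-14 / 1.51 × 10^-9 = 6.62 × 10^-6
Ka = [H+]²/(0.029 − [H+]) = 6.62 × 10^-6
Since Ka ≪ C₀, [H+] ≈ √(Ka·C₀) = 4.38 × 10^-4 M.
pH = −log[H+] = −log(4.38 × 10^-4) = 3.36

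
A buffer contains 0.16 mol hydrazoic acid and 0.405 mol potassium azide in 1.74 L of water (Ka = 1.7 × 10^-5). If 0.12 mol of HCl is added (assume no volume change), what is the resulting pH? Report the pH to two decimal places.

pH = 4.78

After neutralization: n(HN3) = 0.28 mol, n(N3-) = 0.285 mol.
pKa = −log(1.7 × 10^-5) = 4.770
pH = pKa + log([A⁻]/[HA]) = 4.770 + log(0.285/0.28) = 4.770 +0.008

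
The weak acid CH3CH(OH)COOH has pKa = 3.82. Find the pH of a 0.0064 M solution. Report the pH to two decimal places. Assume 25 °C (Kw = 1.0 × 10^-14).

CH3CH(OH)COOH ⇌ CH3CH(OH)COO- + H+
Ka = 10^(−3.82) = 1.51 × 10^-4
Ka = [H+]²/(0.0064 − [H+]) = 1.51 × 10^-4
The 5% rule fails; solving [H+]² + Ka·[H+] − Ka·C₀ = 0 exactly:
[H+] = [−0.000151 + √(0.000151² + 3.87e-06)]/2 = 9.10 × 10^-4 M
pH = −log(9.10 × 10^-4) = 3.04

pH = 3.04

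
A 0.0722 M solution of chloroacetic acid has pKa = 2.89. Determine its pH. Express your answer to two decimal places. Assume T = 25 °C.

ClCH2COOH ⇌ ClCH2COO- + H+
Ka = 10^(−2.89) = 1.29 × 10^-3
From the ICE table, Ka = x²/(0.0722 − x) = 1.29 × 10^-3.
x is not negligible relative to C₀; solve x² + 0.00129·x − 9.31e-05 = 0.
x = [−0.00129 + √(0.00129² + 0.000373)]/2 = 9.03 × 10^-3 M
pH = −log(9.03 × 10^-3) = 2.04

pH = 2.04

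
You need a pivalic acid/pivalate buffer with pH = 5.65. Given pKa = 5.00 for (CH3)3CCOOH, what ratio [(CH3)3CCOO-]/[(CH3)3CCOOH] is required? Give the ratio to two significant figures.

pH = pKa + log(r) ⇒ log(r) = 5.65 − 5.00 = +0.65
r = [(CH3)3CCOO-]/[(CH3)3CCOOH] = 10^(+0.65) = 4.47

ratio = 4.5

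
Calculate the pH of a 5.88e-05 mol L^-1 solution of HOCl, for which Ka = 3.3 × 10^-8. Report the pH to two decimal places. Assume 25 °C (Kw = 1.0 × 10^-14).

HOCl ⇌ OCl- + H+
From the ICE table, Ka = [H+]²/(5.88e-05 − [H+]) = 3.3 × 10^-8.
Since Ka ≪ C₀, [H+] ≈ √(Ka·C₀) = 1.39 × 10^-6 M.
Check: 2.4% ionized — well under 5%, approximation valid.
pH = −log(1.39 × 10^-6) = 5.86

pH = 5.86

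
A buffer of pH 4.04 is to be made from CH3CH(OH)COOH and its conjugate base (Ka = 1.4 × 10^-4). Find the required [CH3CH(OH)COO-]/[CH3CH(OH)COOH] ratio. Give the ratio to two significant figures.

ratio = 1.5

pKa = -log(1.4 × 10^-4) = 3.854
pH = pKa + log(r) ⇒ log(r) = 4.04 − 3.854 = +0.186
r = [CH3CH(OH)COO-]/[CH3CH(OH)COOH] = 10^(+0.186) = 1.53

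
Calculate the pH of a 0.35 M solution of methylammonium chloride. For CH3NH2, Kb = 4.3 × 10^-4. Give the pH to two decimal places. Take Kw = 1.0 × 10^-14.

pH = 5.54

CH3NH3+ is the conjugate acid of the weak base CH3NH2.
Ka = Kw/Kb = 1.0×10^-14 / 4.3 × 10^-4 = 2.33 × 10^-11
Ka = [H+]²/(0.35 − [H+]) = 2.33 × 10^-11
Since Ka ≪ C₀, [H+] ≈ √(Ka·C₀) = 2.86 × 10^-6 M.
([H+]/C₀ = 0.00082% < 5%, so the approximation holds.)
pH = −log[H+] = −log(2.86 × 10^-6) = 5.54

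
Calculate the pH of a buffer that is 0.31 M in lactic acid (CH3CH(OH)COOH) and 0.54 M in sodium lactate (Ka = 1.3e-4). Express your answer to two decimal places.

pH = 4.13

pKa = −log(1.3 × 10^-4) = 3.886
Henderson–Hasselbalch: pH = pKa + log([CH3CH(OH)COO-]/[CH3CH(OH)COOH]) = 3.886 + log(0.54/0.31)
pH = 3.886 + (+0.241) = 4.13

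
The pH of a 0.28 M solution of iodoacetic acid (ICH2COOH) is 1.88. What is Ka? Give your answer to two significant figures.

[H+] = 10^(-1.88) = 1.32 × 10^-2 M
At equilibrium [HA] = 0.28 − 1.32 × 10^-2 = 2.67 × 10^-1 M
Ka = [H+][A-]/[HA] = (1.32 × 10^-2)² / 2.67 × 10^-1 = 6.5 × 10^-4

Ka = 6.5 × 10^-4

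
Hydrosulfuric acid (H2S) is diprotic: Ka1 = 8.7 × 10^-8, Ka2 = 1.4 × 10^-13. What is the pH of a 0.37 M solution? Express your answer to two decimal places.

pH = 3.75

Ka1 ≫ Ka2, so treat the first dissociation as the only significant source of H+.
Ka1 = x²/(0.37 − x) = 8.7 × 10^-8
x ≈ √(8.7 × 10^-8 × 0.37) = 1.79 × 10^-4 M
pH = −log(1.79 × 10^-4) = 3.75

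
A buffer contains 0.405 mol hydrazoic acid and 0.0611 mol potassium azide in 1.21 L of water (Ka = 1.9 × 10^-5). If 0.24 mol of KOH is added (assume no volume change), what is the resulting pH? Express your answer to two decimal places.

OH- converts HN3 to N3-: HN3 → 0.165 mol, N3- → 0.301 mol.
pKa = −log(1.9 × 10^-5) = 4.721
pH = pKa + log([A⁻]/[HA]) = 4.721 + log(0.301/0.165) = 4.721 +0.261

pH = 4.98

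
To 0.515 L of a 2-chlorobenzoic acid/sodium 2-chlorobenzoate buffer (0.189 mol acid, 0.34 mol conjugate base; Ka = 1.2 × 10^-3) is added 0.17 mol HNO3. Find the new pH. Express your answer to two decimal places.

Added H+ converts ClC6H4COO- to ClC6H4COOH: ClC6H4COOH → 0.359 mol, ClC6H4COO- → 0.17 mol.
pKa = −log(1.2 × 10^-3) = 2.921
Henderson–Hasselbalch with mole ratio 0.17/0.359: pH = 2.921 + (-0.325)

pH = 2.60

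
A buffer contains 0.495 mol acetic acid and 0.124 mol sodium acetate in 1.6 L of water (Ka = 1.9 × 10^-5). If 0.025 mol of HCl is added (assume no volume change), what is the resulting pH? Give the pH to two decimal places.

pH = 4.00

After neutralization: n(CH3COOH) = 0.52 mol, n(CH3COO-) = 0.099 mol.
pKa = −log(1.9 × 10^-5) = 4.721
pH = pKa + log(n_CH3COO-/n_CH3COOH) = 4.721 + log(0.099/0.52) = 4.721 + (-0.720)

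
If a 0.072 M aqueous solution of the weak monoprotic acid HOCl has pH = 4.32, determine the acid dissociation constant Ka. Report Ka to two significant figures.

[H+] = 10^(-4.32) = 4.79 × 10^-5 M
At equilibrium [HA] = 0.072 − 4.79 × 10^-5 = 7.20 × 10^-2 M
Ka = [H+][A-]/[HA] = (4.79 × 10^-5)² / 7.20 × 10^-2 = 3.2 × 10^-8

Ka = 3.2 × 10^-8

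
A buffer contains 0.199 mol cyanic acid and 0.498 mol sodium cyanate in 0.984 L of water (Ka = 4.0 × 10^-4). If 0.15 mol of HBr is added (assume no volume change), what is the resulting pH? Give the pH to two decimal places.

Added H+ converts OCN- to HOCN: HOCN → 0.349 mol, OCN- → 0.348 mol.
pKa = −log(4.0 × 10^-4) = 3.398
pH = pKa + log([A⁻]/[HA]) = 3.398 + log(0.348/0.349) = 3.398 -0.001

pH = 3.40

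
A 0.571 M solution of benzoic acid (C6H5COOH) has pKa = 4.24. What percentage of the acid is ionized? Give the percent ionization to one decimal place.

C6H5COOH ⇌ C6H5COO- + H+; let x = [H+] at equilibrium.
Ka = 10^(−4.24) = 5.75 × 10^-5
x ≈ √(Ka·C₀) = √(5.75 × 10^-5 × 0.571) = 5.73 × 10^-3 M
Fraction ionized = 5.73 × 10^-3 / 0.571 = 0.0100 → 1.0%

1.0%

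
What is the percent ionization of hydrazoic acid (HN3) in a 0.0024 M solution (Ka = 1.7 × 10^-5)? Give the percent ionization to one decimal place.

8.1%

HN3 ⇌ N3- + H+; let x = [H+] at equilibrium.
Solve x² + 1.7e-05x − 4.08e-08 = 0 → x = 1.94 × 10^-4 M
Fraction ionized = 1.94 × 10^-4 / 0.0024 = 0.0808 → 8.1%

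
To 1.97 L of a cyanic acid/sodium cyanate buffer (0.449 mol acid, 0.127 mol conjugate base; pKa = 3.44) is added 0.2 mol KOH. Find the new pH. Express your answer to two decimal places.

OH- converts HOCN to OCN-: HOCN → 0.249 mol, OCN- → 0.327 mol.
pH = pKa + log(n_OCN-/n_HOCN) = 3.44 + log(0.327/0.249) = 3.44 + (+0.118)

pH = 3.56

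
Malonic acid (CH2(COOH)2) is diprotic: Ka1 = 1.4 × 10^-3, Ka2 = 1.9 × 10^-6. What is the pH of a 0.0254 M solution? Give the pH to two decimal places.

Since Ka1 ≫ Ka2, the first ionization dominates [H+].
Ka1 = x²/(0.0254 − x) = 1.4 × 10^-3
Solving the quadratic: x = (−Ka1 + √(Ka1² + 4·Ka1·C₀))/2 = 5.30 × 10^-3 M
pH = −log(5.30 × 10^-3) = 2.28

pH = 2.28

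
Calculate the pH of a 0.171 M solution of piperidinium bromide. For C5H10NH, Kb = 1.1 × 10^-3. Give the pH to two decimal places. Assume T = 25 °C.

pH = 5.90

C5H10NH2+ is the conjugate acid of the weak base C5H10NH.
Ka = Kw/Kb = 1.0×10^-14 / 1.1 × 10^-3 = 9.09 × 10^-12
Let x = [H+] at equilibrium. Ka = x²/(0.171 − x).
Neglecting x in the denominator: x = √(9.09 × 10^-12 × 0.171) = 1.25 × 10^-6 M
pH = −log(1.25 × 10^-6) = 5.90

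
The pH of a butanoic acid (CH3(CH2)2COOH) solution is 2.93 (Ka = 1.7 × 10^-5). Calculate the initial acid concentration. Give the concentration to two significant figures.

[H+] = 10^(-2.93) = 1.17 × 10^-3 M = x
Ka = x²/(C₀ − x) ⇒ C₀ = x + x²/Ka
C₀ = 1.17 × 10^-3 + (1.17 × 10^-3)²/(1.7 × 10^-5) = 8.17 × 10^-2 M

C₀ = 8.2 × 10^-2 M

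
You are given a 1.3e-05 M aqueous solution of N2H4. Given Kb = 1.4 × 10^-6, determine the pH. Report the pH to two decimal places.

pH = 8.56

N2H4 + H2O ⇌ N2H5+ + OH-
From the ICE table, Kb = x²/(1.3e-05 − x) = 1.4 × 10^-6.
Here C₀/Kb ≈ 9.29, so the small-x approximation fails. Use the quadratic:
x = [−1.4e-06 + √(1.4e-06² + 7.28e-11)]/2 = 3.62 × 10^-6 M
pOH = 5.44, so pH = 14.00 − pOH = 8.56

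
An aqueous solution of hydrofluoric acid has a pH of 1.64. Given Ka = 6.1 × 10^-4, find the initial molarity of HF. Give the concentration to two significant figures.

[H+] = 10^(-1.64) = 2.29 × 10^-2 M = x
Ka = x²/(C₀ − x) ⇒ C₀ = x + x²/Ka
C₀ = 2.29 × 10^-2 + (2.29 × 10^-2)²/(6.1 × 10^-4) = 8.83 × 10^-1 M

C₀ = 8.8 × 10^-1 M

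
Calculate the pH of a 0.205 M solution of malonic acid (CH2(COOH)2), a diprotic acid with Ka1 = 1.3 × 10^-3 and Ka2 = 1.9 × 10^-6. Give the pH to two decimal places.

pH = 1.80

Ka1 ≫ Ka2, so treat the first dissociation as the only significant source of H+.
Ka1 = x²/(0.205 − x) = 1.3 × 10^-3
Solving the quadratic: x = (−Ka1 + √(Ka1² + 4·Ka1·C₀))/2 = 1.57 × 10^-2 M
pH = −log(1.57 × 10^-2) = 1.80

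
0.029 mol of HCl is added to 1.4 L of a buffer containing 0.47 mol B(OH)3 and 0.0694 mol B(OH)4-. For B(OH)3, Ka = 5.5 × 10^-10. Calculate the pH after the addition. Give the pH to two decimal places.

pH = 8.17

After neutralization: n(B(OH)3) = 0.499 mol, n(B(OH)4-) = 0.0404 mol.
pKa = −log(5.5 × 10^-10) = 9.260
pH = pKa + log([A⁻]/[HA]) = 9.260 + log(0.0404/0.499) = 9.260 -1.092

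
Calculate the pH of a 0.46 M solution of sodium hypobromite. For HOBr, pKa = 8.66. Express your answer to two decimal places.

pH = 11.16

OBr- is the conjugate base of the weak acid HOBr.
Ka = 10^(−8.66) = 2.19 × 10^-9
Kb = Kw/Ka = 1.0×10^-14 / 2.19 × 10^-9 = 4.57 × 10^-6
Kb = x²/(0.46 − x) = 4.57 × 10^-6
Since Kb ≪ C₀, x ≈ √(Kb·C₀) = 1.45 × 10^-3 M.
(x/C₀ = 0.32% < 5%, so the approximation holds.)
pOH = 2.84, so pH = 14.00 − pOH = 11.16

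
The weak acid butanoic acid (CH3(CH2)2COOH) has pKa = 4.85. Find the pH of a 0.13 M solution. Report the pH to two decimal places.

CH3(CH2)2COOH ⇌ CH3(CH2)2COO- + H+
Ka = 10^(−4.85) = 1.41 × 10^-5
Let x = [H+] at equilibrium. Ka = x²/(0.13 − x).
Assume x ≪ 0.13: x ≈ √(1.41 × 10^-5 × 0.13) = 1.35 × 10^-3 M
(x/C₀ = 1% < 5%, so the approximation holds.)
pH = −log(1.35 × 10^-3) = 2.87

pH = 2.87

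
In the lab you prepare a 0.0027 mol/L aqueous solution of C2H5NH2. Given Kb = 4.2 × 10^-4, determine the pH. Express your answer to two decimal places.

pH = 10.94

C2H5NH2 + H2O ⇌ C2H5NH3+ + OH-
Kb = [OH-]²/(0.0027 − [OH-]) = 4.2 × 10^-4
The 5% rule fails; solving [OH-]² + Kb·[OH-] − Kb·C₀ = 0 exactly:
[OH-] = [−0.00042 + √(0.00042² + 4.54e-06)]/2 = 8.75 × 10^-4 M
pOH = −log(8.75 × 10^-4) = 3.06; pH = 14.00 − 3.06 = 10.94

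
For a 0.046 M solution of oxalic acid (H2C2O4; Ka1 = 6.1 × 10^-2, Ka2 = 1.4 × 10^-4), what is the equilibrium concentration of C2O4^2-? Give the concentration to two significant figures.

1.4 × 10^-4 M

First ionization gives [H+] ≈ [HC2O4-] = 3.06 × 10^-2 M.
Second step: Ka2 = [H+][C2O4^2-]/[HC2O4-] ≈ [C2O4^2-] (since [H+] ≈ [HC2O4-]).
So [C2O4^2-] ≈ Ka2.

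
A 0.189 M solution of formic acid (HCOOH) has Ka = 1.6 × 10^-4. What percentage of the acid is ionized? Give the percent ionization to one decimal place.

2.9%

HCOOH ⇌ HCOO- + H+; let x = [H+] at equilibrium.
x ≈ √(Ka·C₀) = √(1.6 × 10^-4 × 0.189) = 5.50 × 10^-3 M
% ionization = x/C₀ × 100% = 5.50 × 10^-3/0.189 × 100% = 2.9%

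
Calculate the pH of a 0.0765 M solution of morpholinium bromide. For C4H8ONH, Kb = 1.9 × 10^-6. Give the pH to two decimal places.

C4H8ONH2+ is the conjugate acid of the weak base C4H8ONH.
Ka = Kw/Kb = 1.0×10^-14 / 1.9 × 10^-6 = 5.26 × 10^-9
Ka = [H+]²/(0.0765 − [H+]) = 5.26 × 10^-9
Since Ka ≪ C₀, [H+] ≈ √(Ka·C₀) = 2.01 × 10^-5 M.
pH = −log(2.01 × 10^-5) = 4.70

pH = 4.70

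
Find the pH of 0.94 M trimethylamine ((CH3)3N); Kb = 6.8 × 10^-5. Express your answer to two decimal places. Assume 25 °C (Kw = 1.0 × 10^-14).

(CH3)3N + H2O ⇌ (CH3)3NH+ + OH-
Kb = [OH-]²/(0.94 − [OH-]) = 6.8 × 10^-5
Since Kb ≪ C₀, [OH-] ≈ √(Kb·C₀) = 7.99 × 10^-3 M.
([OH-]/C₀ = 0.85% < 5%, so the approximation holds.)
pOH = −log(7.99 × 10^-3) = 2.10; pH = 14.00 − 2.10 = 11.90

pH = 11.90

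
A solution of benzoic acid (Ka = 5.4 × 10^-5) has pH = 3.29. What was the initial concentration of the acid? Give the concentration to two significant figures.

[H+] = 10^(-3.29) = 5.13 × 10^-4 M = x
Ka = x²/(C₀ − x) ⇒ C₀ = x + x²/Ka
C₀ = 5.13 × 10^-4 + (5.13 × 10^-4)²/(5.4 × 10^-5) = 5.39 × 10^-3 M

C₀ = 5.4 × 10^-3 M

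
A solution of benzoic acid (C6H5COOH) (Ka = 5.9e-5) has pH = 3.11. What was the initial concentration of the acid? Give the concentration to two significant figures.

C₀ = 1.1 × 10^-2 M

[H+] = 10^(-3.11) = 7.76 × 10^-4 M = x
Ka = x²/(C₀ − x) ⇒ C₀ = x + x²/Ka
C₀ = 7.76 × 10^-4 + (7.76 × 10^-4)²/(5.9 × 10^-5) = 1.10 × 10^-2 M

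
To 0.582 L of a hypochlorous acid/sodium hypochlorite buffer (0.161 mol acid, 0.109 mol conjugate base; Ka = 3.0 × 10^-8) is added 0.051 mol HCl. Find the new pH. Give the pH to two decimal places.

pH = 6.96

After neutralization: n(HOCl) = 0.212 mol, n(OCl-) = 0.058 mol.
pKa = −log(3.0 × 10^-8) = 7.523
pH = pKa + log([A⁻]/[HA]) = 7.523 + log(0.058/0.212) = 7.523 -0.563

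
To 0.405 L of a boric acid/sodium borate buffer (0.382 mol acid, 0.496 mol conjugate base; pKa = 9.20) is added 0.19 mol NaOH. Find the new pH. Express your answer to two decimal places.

pH = 9.75

After neutralization: n(B(OH)3) = 0.192 mol, n(B(OH)4-) = 0.686 mol.
pH = pKa + log([A⁻]/[HA]) = 9.20 + log(0.686/0.192) = 9.20 +0.553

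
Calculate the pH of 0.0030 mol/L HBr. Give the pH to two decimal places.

pH = 2.52

HBr is a strong acid and dissociates completely, so [H+] = 0.0030 M.
pH = -log(0.003) = 2.52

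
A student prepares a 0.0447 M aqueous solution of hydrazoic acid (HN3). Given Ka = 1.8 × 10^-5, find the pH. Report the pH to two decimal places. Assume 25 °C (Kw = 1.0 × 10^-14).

pH = 3.05

HN3 ⇌ N3- + H+
Ka = [H+]²/(0.0447 − [H+]) = 1.8 × 10^-5
Since Ka ≪ C₀, [H+] ≈ √(Ka·C₀) = 8.97 × 10^-4 M.
pH = −log(8.97 × 10^-4) = 3.05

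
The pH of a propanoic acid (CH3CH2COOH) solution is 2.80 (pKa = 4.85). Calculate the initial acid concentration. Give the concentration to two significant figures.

[H+] = 10^(-2.80) = 1.58 × 10^-3 M = x
Ka = 10^(−4.85) = 1.41 × 10^-5
Ka = x²/(C₀ − x) ⇒ C₀ = x + x²/Ka
C₀ = 1.58 × 10^-3 + (1.58 × 10^-3)²/(1.41 × 10^-5) = 1.79 × 10^-1 M

C₀ = 1.8 × 10^-1 M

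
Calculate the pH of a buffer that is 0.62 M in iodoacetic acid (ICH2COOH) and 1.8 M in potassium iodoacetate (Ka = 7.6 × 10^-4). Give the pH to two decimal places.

pKa = −log(7.6 × 10^-4) = 3.119
Using pH = pKa + log([base]/[acid]) with [base]/[acid] = 1.8/0.62:
pH = 3.119 + (+0.463) = 3.58

pH = 3.58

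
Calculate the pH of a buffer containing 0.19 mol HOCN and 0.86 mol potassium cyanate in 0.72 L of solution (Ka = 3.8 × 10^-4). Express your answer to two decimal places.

pKa = −log(3.8 × 10^-4) = 3.420
Using pH = pKa + log([base]/[acid]) with [base]/[acid] = 0.86/0.19:
pH = 3.420 + (+0.656) = 4.08

pH = 4.08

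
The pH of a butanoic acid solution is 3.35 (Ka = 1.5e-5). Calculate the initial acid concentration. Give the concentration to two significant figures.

C₀ = 1.4 × 10^-2 M

[H+] = 10^(-3.35) = 4.47 × 10^-4 M = x
Ka = x²/(C₀ − x) ⇒ C₀ = x + x²/Ka
C₀ = 4.47 × 10^-4 + (4.47 × 10^-4)²/(1.5 × 10^-5) = 1.38 × 10^-2 M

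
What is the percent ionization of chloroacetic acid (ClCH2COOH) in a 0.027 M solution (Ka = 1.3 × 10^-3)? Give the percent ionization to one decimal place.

ClCH2COOH ⇌ ClCH2COO- + H+; let x = [H+] at equilibrium.
Solve x² + 0.0013x − 3.51e-05 = 0 → x = 5.31 × 10^-3 M
% ionization = x/C₀ × 100% = 5.31 × 10^-3/0.027 × 100% = 19.7%

19.7%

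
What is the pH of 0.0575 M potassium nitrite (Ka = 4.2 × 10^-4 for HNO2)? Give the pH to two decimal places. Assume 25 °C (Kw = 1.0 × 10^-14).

pH = 8.07

NO2- is the conjugate base of the weak acid HNO2.
Kb = Kw/Ka = 1.0×10^-14 / 4.2 × 10^-4 = 2.38 × 10^-11
Let x = [OH-] at equilibrium. Kb = x²/(0.0575 − x).
Assume x ≪ 0.0575: x ≈ √(2.38 × 10^-11 × 0.0575) = 1.17 × 10^-6 M
Check: 0.002% ionized — well under 5%, approximation valid.
pOH = 5.93, so pH = 14.00 − pOH = 8.07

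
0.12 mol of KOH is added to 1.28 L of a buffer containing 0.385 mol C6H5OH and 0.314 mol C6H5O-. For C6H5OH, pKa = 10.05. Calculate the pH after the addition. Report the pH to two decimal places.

pH = 10.26

After neutralization: n(C6H5OH) = 0.265 mol, n(C6H5O-) = 0.434 mol.
Henderson–Hasselbalch with mole ratio 0.434/0.265: pH = 10.05 + (+0.214)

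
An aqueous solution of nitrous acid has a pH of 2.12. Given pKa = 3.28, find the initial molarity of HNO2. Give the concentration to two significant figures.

[H+] = 10^(-2.12) = 7.59 × 10^-3 M = x
Ka = 10^(−3.28) = 5.25 × 10^-4
Ka = x²/(C₀ − x) ⇒ C₀ = x + x²/Ka
C₀ = 7.59 × 10^-3 + (7.59 × 10^-3)²/(5.25 × 10^-4) = 1.17 × 10^-1 M

C₀ = 1.2 × 10^-1 M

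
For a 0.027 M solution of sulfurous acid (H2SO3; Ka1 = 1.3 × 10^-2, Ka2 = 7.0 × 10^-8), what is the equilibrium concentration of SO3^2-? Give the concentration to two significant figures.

7.0 × 10^-8 M

First ionization gives [H+] ≈ [HSO3-] = 1.33 × 10^-2 M.
Second step: Ka2 = [H+][SO3^2-]/[HSO3-] ≈ [SO3^2-] (since [H+] ≈ [HSO3-]).
So [SO3^2-] ≈ Ka2.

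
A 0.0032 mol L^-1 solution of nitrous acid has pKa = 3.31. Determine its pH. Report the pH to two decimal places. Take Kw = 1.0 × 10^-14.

pH = 2.99

HNO2 ⇌ NO2- + H+
Ka = 10^(−3.31) = 4.90 × 10^-4
Ka = [H+]²/(0.0032 − [H+]) = 4.90 × 10^-4
Here C₀/Ka ≈ 6.53, so the small-[H+] approximation fails. Use the quadratic:
[H+] = (−Ka + √(Ka² + 4·Ka·C₀))/2 = 1.03 × 10^-3 M
pH = −log[H+] = −log(1.03 × 10^-3) = 2.99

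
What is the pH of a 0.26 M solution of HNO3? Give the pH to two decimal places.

HNO3 is a strong acid and dissociates completely, so [H+] = 0.26 M.
pH = -log(0.26) = 0.59

pH = 0.59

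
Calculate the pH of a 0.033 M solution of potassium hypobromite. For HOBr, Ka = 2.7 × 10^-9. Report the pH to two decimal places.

OBr- is the conjugate base of the weak acid HOBr.
Kb = Kw/Ka = 1.0×10^-14 / 2.7 × 10^-9 = 3.70 × 10^-6
Let x = [OH-] at equilibrium. Kb = x²/(0.033 − x).
Since Kb ≪ C₀, x ≈ √(Kb·C₀) = 3.49 × 10^-4 M.
Check: 1.1% ionized — well under 5%, approximation valid.
pOH = 3.46, so pH = 14.00 − pOH = 10.54

pH = 10.54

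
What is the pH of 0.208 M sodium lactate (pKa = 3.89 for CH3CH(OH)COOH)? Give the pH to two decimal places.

pH = 8.60

CH3CH(OH)COO- is the conjugate base of the weak acid CH3CH(OH)COOH.
Ka = 10^(−3.89) = 1.29 × 10^-4
Kb = Kw/Ka = 1.0×10^-14 / 1.29 × 10^-4 = 7.75 × 10^-11
From the ICE table, Kb = [OH-]²/(0.208 − [OH-]) = 7.75 × 10^-11.
Since Kb ≪ C₀, [OH-] ≈ √(Kb·C₀) = 4.01 × 10^-6 M.
Check: 0.0019% ionized — well under 5%, approximation valid.
pOH = 5.40, so pH = 14.00 − pOH = 8.60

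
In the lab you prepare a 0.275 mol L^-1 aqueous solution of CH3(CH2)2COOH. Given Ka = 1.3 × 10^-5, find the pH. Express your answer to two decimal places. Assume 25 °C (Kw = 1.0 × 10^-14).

pH = 2.72

CH3(CH2)2COOH ⇌ CH3(CH2)2COO- + H+
From the ICE table, Ka = [H+]²/(0.275 − [H+]) = 1.3 × 10^-5.
Since Ka ≪ C₀, [H+] ≈ √(Ka·C₀) = 1.89 × 10^-3 M.
([H+]/C₀ = 0.69% < 5%, so the approximation holds.)
pH = −log[H+] = −log(1.89 × 10^-3) = 2.72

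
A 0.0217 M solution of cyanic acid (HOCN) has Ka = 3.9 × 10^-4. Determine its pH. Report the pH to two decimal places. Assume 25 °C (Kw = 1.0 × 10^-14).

HOCN ⇌ OCN- + H+
Let x = [H+] at equilibrium. Ka = x²/(0.0217 − x).
The 5% rule fails; solving x² + Ka·x − Ka·C₀ = 0 exactly:
x = (−Ka + √(Ka² + 4·Ka·C₀))/2 = 2.72 × 10^-3 M
pH = −log[H+] = −log(2.72 × 10^-3) = 2.57

pH = 2.57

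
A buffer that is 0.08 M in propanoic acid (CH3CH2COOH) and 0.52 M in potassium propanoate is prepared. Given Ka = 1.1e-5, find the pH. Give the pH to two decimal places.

pKa = −log(1.1 × 10^-5) = 4.959
pH = pKa + log([A⁻]/[HA]) = 4.959 + log(0.52/0.08)
pH = 4.959 + (+0.813) = 5.77

pH = 5.77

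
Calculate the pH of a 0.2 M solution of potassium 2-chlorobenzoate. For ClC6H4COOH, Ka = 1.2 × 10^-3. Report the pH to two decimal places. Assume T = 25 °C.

pH = 8.11

ClC6H4COO- is the conjugate base of the weak acid ClC6H4COOH.
Kb = Kw/Ka = 1.0×10^-14 / 1.2 × 10^-3 = 8.33 × 10^-12
Kb = [OH-]²/(0.2 − [OH-]) = 8.33 × 10^-12
Since Kb ≪ C₀, [OH-] ≈ √(Kb·C₀) = 1.29 × 10^-6 M.
([OH-]/C₀ = 0.00065% < 5%, so the approximation holds.)
pOH = −log(1.29 × 10^-6) = 5.89; pH = 14.00 − 5.89 = 8.11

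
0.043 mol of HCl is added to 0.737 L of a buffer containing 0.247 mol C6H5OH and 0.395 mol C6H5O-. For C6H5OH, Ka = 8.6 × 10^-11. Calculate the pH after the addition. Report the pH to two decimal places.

pH = 10.15

After neutralization: n(C6H5OH) = 0.29 mol, n(C6H5O-) = 0.352 mol.
pKa = −log(8.6 × 10^-11) = 10.066
pH = pKa + log(n_C6H5O-/n_C6H5OH) = 10.066 + log(0.352/0.29) = 10.066 + (+0.084)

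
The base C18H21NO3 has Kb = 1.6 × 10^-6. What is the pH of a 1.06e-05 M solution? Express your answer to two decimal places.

C18H21NO3 + H2O ⇌ C18H22NO3+ + OH-
From the ICE table, Kb = [OH-]²/(1.06e-05 − [OH-]) = 1.6 × 10^-6.
[OH-] is not negligible relative to C₀; solve [OH-]² + 1.6e-06·[OH-] − 1.7e-11 = 0.
[OH-] = (−Kb + √(Kb² + 4·Kb·C₀))/2 = 3.40 × 10^-6 M
pOH = 5.47, so pH = 14.00 − pOH = 8.53

pH = 8.53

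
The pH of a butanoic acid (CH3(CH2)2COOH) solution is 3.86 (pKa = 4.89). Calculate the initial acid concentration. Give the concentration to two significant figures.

C₀ = 1.6 × 10^-3 M

[H+] = 10^(-3.86) = 1.38 × 10^-4 M = x
Ka = 10^(−4.89) = 1.29 × 10^-5
Ka = x²/(C₀ − x) ⇒ C₀ = x + x²/Ka
C₀ = 1.38 × 10^-4 + (1.38 × 10^-4)²/(1.29 × 10^-5) = 1.61 × 10^-3 M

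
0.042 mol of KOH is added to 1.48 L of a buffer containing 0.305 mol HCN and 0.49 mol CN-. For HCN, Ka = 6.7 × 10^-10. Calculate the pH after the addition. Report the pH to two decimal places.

pH = 9.48

After neutralization: n(HCN) = 0.263 mol, n(CN-) = 0.532 mol.
pKa = −log(6.7 × 10^-10) = 9.174
pH = pKa + log(n_CN-/n_HCN) = 9.174 + log(0.532/0.263) = 9.174 + (+0.306)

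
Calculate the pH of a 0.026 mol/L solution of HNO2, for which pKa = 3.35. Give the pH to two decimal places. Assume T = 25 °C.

pH = 2.50

HNO2 ⇌ NO2- + H+
Ka = 10^(−3.35) = 4.47 × 10^-4
From the ICE table, Ka = [H+]²/(0.026 − [H+]) = 4.47 × 10^-4.
[H+] is not negligible relative to C₀; solve [H+]² + 0.000447·[H+] − 1.16e-05 = 0.
[H+] = (−Ka + √(Ka² + 4·Ka·C₀))/2 = 3.19 × 10^-3 M
pH = −log(3.19 × 10^-3) = 2.50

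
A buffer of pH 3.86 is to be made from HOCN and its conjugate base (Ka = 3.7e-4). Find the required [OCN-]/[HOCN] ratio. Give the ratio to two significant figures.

pKa = -log(3.7 × 10^-4) = 3.432
pH = pKa + log(r) ⇒ log(r) = 3.86 − 3.432 = +0.428
r = [OCN-]/[HOCN] = 10^(+0.428) = 2.68

ratio = 2.7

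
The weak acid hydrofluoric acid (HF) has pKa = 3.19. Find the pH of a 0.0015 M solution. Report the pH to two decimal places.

pH = 3.15

HF ⇌ F- + H+
Ka = 10^(−3.19) = 6.46 × 10^-4
Ka = x²/(0.0015 − x) = 6.46 × 10^-4
The 5% rule fails; solving x² + Ka·x − Ka·C₀ = 0 exactly:
x = [−0.000646 + √(0.000646² + 3.88e-06)]/2 = 7.13 × 10^-4 M
pH = −log[H+] = −log(7.13 × 10^-4) = 3.15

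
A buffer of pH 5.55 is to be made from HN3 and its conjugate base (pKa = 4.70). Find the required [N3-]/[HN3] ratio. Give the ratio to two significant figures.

ratio = 7.1

pH = pKa + log(r) ⇒ log(r) = 5.55 − 4.70 = +0.85
r = [N3-]/[HN3] = 10^(+0.85) = 7.08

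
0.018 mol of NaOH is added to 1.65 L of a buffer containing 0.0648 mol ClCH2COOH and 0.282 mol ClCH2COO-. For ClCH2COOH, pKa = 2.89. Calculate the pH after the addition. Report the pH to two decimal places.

pH = 3.70

OH- converts ClCH2COOH to ClCH2COO-: ClCH2COOH → 0.0468 mol, ClCH2COO- → 0.3 mol.
pH = pKa + log([A⁻]/[HA]) = 2.89 + log(0.3/0.0468) = 2.89 +0.807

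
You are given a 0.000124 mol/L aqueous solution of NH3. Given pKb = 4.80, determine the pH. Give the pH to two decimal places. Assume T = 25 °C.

pH = 9.57

NH3 + H2O ⇌ NH4+ + OH-
Kb = 10^(−4.80) = 1.58 × 10^-5
From the ICE table, Kb = x²/(0.000124 − x) = 1.58 × 10^-5.
x is not negligible relative to C₀; solve x² + 1.58e-05·x − 1.96e-09 = 0.
x = [−1.58e-05 + √(1.58e-05² + 7.84e-09)]/2 = 3.71 × 10^-5 M
pOH = 4.43, so pH = 14.00 − pOH = 9.57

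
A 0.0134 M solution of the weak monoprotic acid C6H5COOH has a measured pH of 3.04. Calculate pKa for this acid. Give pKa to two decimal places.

[H+] = 10^(-3.04) = 9.12 × 10^-4 M
At equilibrium [HA] = 0.0134 − 9.12 × 10^-4 = 1.25 × 10^-2 M
Ka = [H+][A-]/[HA] = (9.12 × 10^-4)² / 1.25 × 10^-2 = 6.65 × 10^-5
pKa = -log(6.65 × 10^-5) = 4.18

pKa = 4.18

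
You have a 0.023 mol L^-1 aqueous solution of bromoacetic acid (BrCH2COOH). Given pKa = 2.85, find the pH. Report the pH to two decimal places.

BrCH2COOH ⇌ BrCH2COO- + H+
Ka = 10^(−2.85) = 1.41 × 10^-3
Ka = x²/(0.023 − x) = 1.41 × 10^-3
The 5% rule fails; solving x² + Ka·x − Ka·C₀ = 0 exactly:
x = (−Ka + √(Ka² + 4·Ka·C₀))/2 = 5.03 × 10^-3 M
pH = −log[H+] = −log(5.03 × 10^-3) = 2.30

pH = 2.30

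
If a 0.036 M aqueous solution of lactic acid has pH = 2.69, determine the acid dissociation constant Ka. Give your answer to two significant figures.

[H+] = 10^(-2.69) = 2.04 × 10^-3 M
At equilibrium [HA] = 0.036 − 2.04 × 10^-3 = 3.40 × 10^-2 M
Ka = [H+][A-]/[HA] = (2.04 × 10^-3)² / 3.40 × 10^-2 = 1.2 × 10^-4

Ka = 1.2 × 10^-4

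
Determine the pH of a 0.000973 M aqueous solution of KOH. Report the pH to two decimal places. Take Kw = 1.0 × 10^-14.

KOH is a strong base; [OH-] = 0.000973 M.
pOH = -log(0.000973) = 3.01
pH = 14.00 - 3.01 = 10.99

pH = 10.99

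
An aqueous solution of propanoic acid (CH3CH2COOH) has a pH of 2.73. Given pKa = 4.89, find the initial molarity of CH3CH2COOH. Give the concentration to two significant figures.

C₀ = 2.7 × 10^-1 M

[H+] = 10^(-2.73) = 1.86 × 10^-3 M = x
Ka = 10^(−4.89) = 1.29 × 10^-5
Ka = x²/(C₀ − x) ⇒ C₀ = x + x²/Ka
C₀ = 1.86 × 10^-3 + (1.86 × 10^-3)²/(1.29 × 10^-5) = 2.70 × 10^-1 M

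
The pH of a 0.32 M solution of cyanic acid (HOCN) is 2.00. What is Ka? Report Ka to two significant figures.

[H+] = 10^(-2.00) = 1.00 × 10^-2 M
At equilibrium [HA] = 0.32 − 1.00 × 10^-2 = 3.10 × 10^-1 M
Ka = [H+][A-]/[HA] = (1.00 × 10^-2)² / 3.10 × 10^-1 = 3.2 × 10^-4

Ka = 3.2 × 10^-4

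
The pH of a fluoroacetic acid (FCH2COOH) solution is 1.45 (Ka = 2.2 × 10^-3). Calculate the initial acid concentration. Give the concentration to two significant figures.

C₀ = 6.1 × 10^-1 M

[H+] = 10^(-1.45) = 3.55 × 10^-2 M = x
Ka = x²/(C₀ − x) ⇒ C₀ = x + x²/Ka
C₀ = 3.55 × 10^-2 + (3.55 × 10^-2)²/(2.2 × 10^-3) = 6.08 × 10^-1 M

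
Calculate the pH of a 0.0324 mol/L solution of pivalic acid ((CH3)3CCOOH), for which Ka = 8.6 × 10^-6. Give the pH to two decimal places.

pH = 3.28

(CH3)3CCOOH ⇌ (CH3)3CCOO- + H+
Let x = [H+] at equilibrium. Ka = x²/(0.0324 − x).
Assume x ≪ 0.0324: x ≈ √(8.6 × 10^-6 × 0.0324) = 5.28 × 10^-4 M
Check: 1.6% ionized — well under 5%, approximation valid.
pH = −log[H+] = −log(5.28 × 10^-4) = 3.28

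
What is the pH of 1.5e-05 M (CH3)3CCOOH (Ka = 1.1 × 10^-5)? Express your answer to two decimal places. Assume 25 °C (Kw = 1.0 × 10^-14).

(CH3)3CCOOH ⇌ (CH3)3CCOO- + H+
Ka = [H+]²/(1.5e-05 − [H+]) = 1.1 × 10^-5
Here C₀/Ka ≈ 1.36, so the small-[H+] approximation fails. Use the quadratic:
[H+] = [−1.1e-05 + √(1.1e-05² + 6.6e-10)]/2 = 8.47 × 10^-6 M
pH = −log(8.47 × 10^-6) = 5.07

pH = 5.07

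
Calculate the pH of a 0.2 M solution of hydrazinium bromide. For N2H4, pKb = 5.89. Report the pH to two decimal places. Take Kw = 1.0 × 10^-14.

pH = 4.40

N2H5+ is the conjugate acid of the weak base N2H4.
Kb = 10^(−5.89) = 1.29 × 10^-6
Ka = Kw/Kb = 1.0×10^-14 / 1.29 × 10^-6 = 7.75 × 10^-9
From the ICE table, Ka = [H+]²/(0.2 − [H+]) = 7.75 × 10^-9.
Since Ka ≪ C₀, [H+] ≈ √(Ka·C₀) = 3.94 × 10^-5 M.
Check: 0.02% ionized — well under 5%, approximation valid.
pH = −log(3.94 × 10^-5) = 4.40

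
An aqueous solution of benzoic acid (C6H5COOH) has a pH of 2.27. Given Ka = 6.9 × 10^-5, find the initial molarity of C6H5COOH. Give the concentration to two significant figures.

[H+] = 10^(-2.27) = 5.37 × 10^-3 M = x
Ka = x²/(C₀ − x) ⇒ C₀ = x + x²/Ka
C₀ = 5.37 × 10^-3 + (5.37 × 10^-3)²/(6.9 × 10^-5) = 4.23 × 10^-1 M

C₀ = 4.2 × 10^-1 M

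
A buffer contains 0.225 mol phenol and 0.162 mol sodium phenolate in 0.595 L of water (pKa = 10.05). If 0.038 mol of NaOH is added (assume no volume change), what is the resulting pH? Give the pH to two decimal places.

pH = 10.08

After neutralization: n(C6H5OH) = 0.187 mol, n(C6H5O-) = 0.2 mol.
Henderson–Hasselbalch with mole ratio 0.2/0.187: pH = 10.05 + (+0.029)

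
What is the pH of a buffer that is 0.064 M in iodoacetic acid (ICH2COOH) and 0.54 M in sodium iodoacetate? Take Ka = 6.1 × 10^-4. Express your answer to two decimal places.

pH = 4.14

pKa = −log(6.1 × 10^-4) = 3.215
Henderson–Hasselbalch: pH = pKa + log([ICH2COO-]/[ICH2COOH]) = 3.215 + log(0.54/0.064)
pH = 3.215 + (+0.926) = 4.14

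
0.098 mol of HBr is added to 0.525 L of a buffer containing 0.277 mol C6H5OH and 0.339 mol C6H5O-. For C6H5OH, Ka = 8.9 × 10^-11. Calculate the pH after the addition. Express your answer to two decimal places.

After neutralization: n(C6H5OH) = 0.375 mol, n(C6H5O-) = 0.241 mol.
pKa = −log(8.9 × 10^-11) = 10.051
Henderson–Hasselbalch with mole ratio 0.241/0.375: pH = 10.051 + (-0.192)

pH = 9.86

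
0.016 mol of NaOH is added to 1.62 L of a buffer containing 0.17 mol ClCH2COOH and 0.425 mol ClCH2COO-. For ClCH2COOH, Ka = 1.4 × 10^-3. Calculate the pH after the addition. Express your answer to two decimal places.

OH- converts ClCH2COOH to ClCH2COO-: ClCH2COOH → 0.154 mol, ClCH2COO- → 0.441 mol.
pKa = −log(1.4 × 10^-3) = 2.854
pH = pKa + log([A⁻]/[HA]) = 2.854 + log(0.441/0.154) = 2.854 +0.457

pH = 3.31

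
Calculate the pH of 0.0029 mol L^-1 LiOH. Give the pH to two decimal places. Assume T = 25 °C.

LiOH is a strong base; [OH-] = 0.0029 M.
pOH = -log(0.0029) = 2.54
pH = 14.00 - 2.54 = 11.46

pH = 11.46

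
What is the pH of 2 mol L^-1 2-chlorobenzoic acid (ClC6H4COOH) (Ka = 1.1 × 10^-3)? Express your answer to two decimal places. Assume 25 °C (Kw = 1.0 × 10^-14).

ClC6H4COOH ⇌ ClC6H4COO- + H+
From the ICE table, Ka = [H+]²/(2 − [H+]) = 1.1 × 10^-3.
Since Ka ≪ C₀, [H+] ≈ √(Ka·C₀) = 4.69 × 10^-2 M.
pH = −log[H+] = −log(4.69 × 10^-2) = 1.33

pH = 1.33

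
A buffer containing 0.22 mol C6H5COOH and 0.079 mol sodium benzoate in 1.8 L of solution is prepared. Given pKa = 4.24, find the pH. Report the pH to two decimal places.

pH = 3.80

Henderson–Hasselbalch: pH = pKa + log([C6H5COO-]/[C6H5COOH]) = 4.24 + log(0.079/0.22)
pH = 4.24 + (-0.445) = 3.80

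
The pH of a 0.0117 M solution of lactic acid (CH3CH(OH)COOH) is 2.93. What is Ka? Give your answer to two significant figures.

[H+] = 10^(-2.93) = 1.17 × 10^-3 M
At equilibrium [HA] = 0.0117 − 1.17 × 10^-3 = 1.05 × 10^-2 M
Ka = [H+][A-]/[HA] = (1.17 × 10^-3)² / 1.05 × 10^-2 = 1.3 × 10^-4

Ka = 1.3 × 10^-4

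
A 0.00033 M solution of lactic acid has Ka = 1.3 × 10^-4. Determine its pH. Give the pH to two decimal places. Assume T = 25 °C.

CH3CH(OH)COOH ⇌ CH3CH(OH)COO- + H+
Ka = [H+]²/(0.00033 − [H+]) = 1.3 × 10^-4
Here C₀/Ka ≈ 2.54, so the small-[H+] approximation fails. Use the quadratic:
[H+] = [−0.00013 + √(0.00013² + 1.72e-07)]/2 = 1.52 × 10^-4 M
pH = −log(1.52 × 10^-4) = 3.82

pH = 3.82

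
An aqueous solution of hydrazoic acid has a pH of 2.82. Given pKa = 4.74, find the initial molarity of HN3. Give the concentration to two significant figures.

[H+] = 10^(-2.82) = 1.51 × 10^-3 M = x
Ka = 10^(−4.74) = 1.82 × 10^-5
Ka = x²/(C₀ − x) ⇒ C₀ = x + x²/Ka
C₀ = 1.51 × 10^-3 + (1.51 × 10^-3)²/(1.82 × 10^-5) = 1.27 × 10^-1 M

C₀ = 1.3 × 10^-1 M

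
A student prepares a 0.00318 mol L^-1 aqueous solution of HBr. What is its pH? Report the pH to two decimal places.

pH = 2.50

HBr is a strong acid and dissociates completely, so [H+] = 0.00318 M.
pH = -log(0.00318) = 2.50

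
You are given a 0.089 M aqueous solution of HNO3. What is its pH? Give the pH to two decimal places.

HNO3 is a strong acid and dissociates completely, so [H+] = 0.089 M.
pH = -log(0.089) = 1.05

pH = 1.05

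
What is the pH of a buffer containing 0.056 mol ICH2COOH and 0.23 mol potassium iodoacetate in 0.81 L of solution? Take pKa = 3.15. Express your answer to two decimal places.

pH = 3.76

Using pH = pKa + log([base]/[acid]) with [base]/[acid] = 0.23/0.056:
pH = 3.15 + (+0.614) = 3.76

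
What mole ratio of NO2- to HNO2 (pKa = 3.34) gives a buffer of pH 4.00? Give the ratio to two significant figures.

pH = pKa + log(r) ⇒ log(r) = 4.00 − 3.34 = +0.66
r = [NO2-]/[HNO2] = 10^(+0.66) = 4.57

ratio = 4.6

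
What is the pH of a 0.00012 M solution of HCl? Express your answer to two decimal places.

HCl is a strong acid and dissociates completely, so [H+] = 0.00012 M.
pH = -log(0.00012) = 3.92

pH = 3.92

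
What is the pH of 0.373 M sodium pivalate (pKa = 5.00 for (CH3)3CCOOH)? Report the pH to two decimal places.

pH = 9.29

(CH3)3CCOO- is the conjugate base of the weak acid (CH3)3CCOOH.
Ka = 10^(−5.00) = 1.00 × 10^-5
Kb = Kw/Ka = 1.0×10^-14 / 1.00 × 10^-5 = 1.00 × 10^-9
Kb = [OH-]²/(0.373 − [OH-]) = 1.00 × 10^-9
Since Kb ≪ C₀, [OH-] ≈ √(Kb·C₀) = 1.93 × 10^-5 M.
Check: 0.0052% ionized — well under 5%, approximation valid.
pOH = −log(1.93 × 10^-5) = 4.71; pH = 14.00 − 4.71 = 9.29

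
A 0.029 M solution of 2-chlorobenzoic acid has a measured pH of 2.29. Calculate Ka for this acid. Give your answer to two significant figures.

Ka = 1.1 × 10^-3

[H+] = 10^(-2.29) = 5.13 × 10^-3 M
At equilibrium [HA] = 0.029 − 5.13 × 10^-3 = 2.39 × 10^-2 M
Ka = [H+][A-]/[HA] = (5.13 × 10^-3)² / 2.39 × 10^-2 = 1.1 × 10^-3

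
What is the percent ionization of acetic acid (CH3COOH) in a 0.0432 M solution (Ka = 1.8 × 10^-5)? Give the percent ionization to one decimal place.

2.0%

CH3COOH ⇌ CH3COO- + H+; let x = [H+] at equilibrium.
x ≈ √(Ka·C₀) = √(1.8 × 10^-5 × 0.0432) = 8.82 × 10^-4 M
Fraction ionized = 8.82 × 10^-4 / 0.0432 = 0.0204 → 2.0%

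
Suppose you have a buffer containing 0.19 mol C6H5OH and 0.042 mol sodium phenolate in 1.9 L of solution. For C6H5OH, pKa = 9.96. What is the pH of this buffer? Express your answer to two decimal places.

Using pH = pKa + log([base]/[acid]) with [base]/[acid] = 0.042/0.19:
pH = 9.96 + (-0.656) = 9.30

pH = 9.30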